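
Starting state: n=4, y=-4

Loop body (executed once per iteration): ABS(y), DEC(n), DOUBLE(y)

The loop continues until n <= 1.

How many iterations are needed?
3

Tracing iterations:
Initial: n=4, y=-4
After iteration 1: n=3, y=8
After iteration 2: n=2, y=16
After iteration 3: n=1, y=32
n <= 1 now holds, so the loop exits after 3 iterations.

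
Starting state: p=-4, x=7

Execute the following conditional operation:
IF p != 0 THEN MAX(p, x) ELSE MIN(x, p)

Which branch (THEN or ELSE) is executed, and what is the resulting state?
Branch: THEN, Final state: p=7, x=7

Evaluating condition: p != 0
p = -4
Condition is True, so THEN branch executes
After MAX(p, x): p=7, x=7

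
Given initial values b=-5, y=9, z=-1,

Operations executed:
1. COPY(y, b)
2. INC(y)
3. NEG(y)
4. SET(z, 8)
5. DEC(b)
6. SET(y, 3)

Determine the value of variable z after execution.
z = 8

Tracing execution:
Step 1: COPY(y, b) → z = -1
Step 2: INC(y) → z = -1
Step 3: NEG(y) → z = -1
Step 4: SET(z, 8) → z = 8
Step 5: DEC(b) → z = 8
Step 6: SET(y, 3) → z = 8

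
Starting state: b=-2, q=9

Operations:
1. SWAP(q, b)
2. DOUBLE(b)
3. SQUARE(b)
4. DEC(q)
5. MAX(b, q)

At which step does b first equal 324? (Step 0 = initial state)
Step 3

Tracing b:
Initial: b = -2
After step 1: b = 9
After step 2: b = 18
After step 3: b = 324 ← first occurrence
After step 4: b = 324
After step 5: b = 324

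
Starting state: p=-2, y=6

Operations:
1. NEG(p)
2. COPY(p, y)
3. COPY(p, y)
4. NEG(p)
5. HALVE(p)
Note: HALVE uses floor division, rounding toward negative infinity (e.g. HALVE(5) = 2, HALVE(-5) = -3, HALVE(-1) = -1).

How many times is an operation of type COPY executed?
2

Counting COPY operations:
Step 2: COPY(p, y) ← COPY
Step 3: COPY(p, y) ← COPY
Total: 2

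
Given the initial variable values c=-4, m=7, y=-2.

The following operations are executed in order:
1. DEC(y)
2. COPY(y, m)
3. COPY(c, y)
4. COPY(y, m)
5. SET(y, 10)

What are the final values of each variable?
{c: 7, m: 7, y: 10}

Step-by-step execution:
Initial: c=-4, m=7, y=-2
After step 1 (DEC(y)): c=-4, m=7, y=-3
After step 2 (COPY(y, m)): c=-4, m=7, y=7
After step 3 (COPY(c, y)): c=7, m=7, y=7
After step 4 (COPY(y, m)): c=7, m=7, y=7
After step 5 (SET(y, 10)): c=7, m=7, y=10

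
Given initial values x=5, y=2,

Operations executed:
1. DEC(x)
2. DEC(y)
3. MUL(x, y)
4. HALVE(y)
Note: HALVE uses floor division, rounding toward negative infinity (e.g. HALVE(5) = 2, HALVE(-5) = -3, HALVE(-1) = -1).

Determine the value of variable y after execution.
y = 0

Tracing execution:
Step 1: DEC(x) → y = 2
Step 2: DEC(y) → y = 1
Step 3: MUL(x, y) → y = 1
Step 4: HALVE(y) → y = 0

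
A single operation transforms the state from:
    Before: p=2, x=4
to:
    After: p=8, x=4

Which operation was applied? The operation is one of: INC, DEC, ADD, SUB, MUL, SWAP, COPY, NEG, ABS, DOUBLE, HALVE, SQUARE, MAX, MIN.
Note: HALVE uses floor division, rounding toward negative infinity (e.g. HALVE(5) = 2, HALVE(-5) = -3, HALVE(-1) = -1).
MUL(p, x)

Analyzing the change:
Before: p=2, x=4
After: p=8, x=4
Variable p changed from 2 to 8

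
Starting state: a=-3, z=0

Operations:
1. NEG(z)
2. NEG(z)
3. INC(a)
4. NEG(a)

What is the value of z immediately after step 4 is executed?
z = 0

Tracing z through execution:
Initial: z = 0
After step 1 (NEG(z)): z = 0
After step 2 (NEG(z)): z = 0
After step 3 (INC(a)): z = 0
After step 4 (NEG(a)): z = 0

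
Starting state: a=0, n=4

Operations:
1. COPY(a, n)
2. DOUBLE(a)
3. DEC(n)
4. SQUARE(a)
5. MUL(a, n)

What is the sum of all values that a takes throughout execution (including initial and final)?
276

Values of a at each step:
Initial: a = 0
After step 1: a = 4
After step 2: a = 8
After step 3: a = 8
After step 4: a = 64
After step 5: a = 192
Sum = 0 + 4 + 8 + 8 + 64 + 192 = 276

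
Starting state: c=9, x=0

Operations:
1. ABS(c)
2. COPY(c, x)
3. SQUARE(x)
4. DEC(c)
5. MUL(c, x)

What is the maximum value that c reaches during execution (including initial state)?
9

Values of c at each step:
Initial: c = 9 ← maximum
After step 1: c = 9
After step 2: c = 0
After step 3: c = 0
After step 4: c = -1
After step 5: c = 0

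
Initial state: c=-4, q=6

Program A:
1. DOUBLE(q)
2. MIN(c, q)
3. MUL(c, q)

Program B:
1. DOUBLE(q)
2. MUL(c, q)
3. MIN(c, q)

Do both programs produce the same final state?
Yes

Program A final state: c=-48, q=12
Program B final state: c=-48, q=12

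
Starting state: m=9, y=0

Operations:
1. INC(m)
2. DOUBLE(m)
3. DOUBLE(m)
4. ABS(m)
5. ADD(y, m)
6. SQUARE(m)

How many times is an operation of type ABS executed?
1

Counting ABS operations:
Step 4: ABS(m) ← ABS
Total: 1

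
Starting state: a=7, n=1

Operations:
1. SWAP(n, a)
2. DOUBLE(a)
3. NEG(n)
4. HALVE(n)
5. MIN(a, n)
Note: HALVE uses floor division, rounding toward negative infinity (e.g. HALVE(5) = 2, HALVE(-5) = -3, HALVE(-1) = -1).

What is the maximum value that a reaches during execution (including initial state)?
7

Values of a at each step:
Initial: a = 7 ← maximum
After step 1: a = 1
After step 2: a = 2
After step 3: a = 2
After step 4: a = 2
After step 5: a = -4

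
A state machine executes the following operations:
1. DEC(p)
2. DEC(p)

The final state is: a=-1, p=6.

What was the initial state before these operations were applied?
a=-1, p=8

Working backwards:
Final state: a=-1, p=6
Before step 2 (DEC(p)): a=-1, p=7
Before step 1 (DEC(p)): a=-1, p=8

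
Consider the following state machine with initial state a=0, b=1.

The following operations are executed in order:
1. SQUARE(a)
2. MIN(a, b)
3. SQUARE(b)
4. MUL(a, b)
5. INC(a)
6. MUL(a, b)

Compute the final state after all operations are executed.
{a: 1, b: 1}

Step-by-step execution:
Initial: a=0, b=1
After step 1 (SQUARE(a)): a=0, b=1
After step 2 (MIN(a, b)): a=0, b=1
After step 3 (SQUARE(b)): a=0, b=1
After step 4 (MUL(a, b)): a=0, b=1
After step 5 (INC(a)): a=1, b=1
After step 6 (MUL(a, b)): a=1, b=1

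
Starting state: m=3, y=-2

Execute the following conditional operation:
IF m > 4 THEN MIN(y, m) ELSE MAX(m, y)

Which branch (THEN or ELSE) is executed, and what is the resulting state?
Branch: ELSE, Final state: m=3, y=-2

Evaluating condition: m > 4
m = 3
Condition is False, so ELSE branch executes
After MAX(m, y): m=3, y=-2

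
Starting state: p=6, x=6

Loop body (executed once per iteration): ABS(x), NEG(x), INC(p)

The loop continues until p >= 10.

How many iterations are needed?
4

Tracing iterations:
Initial: p=6, x=6
After iteration 1: p=7, x=-6
After iteration 2: p=8, x=-6
After iteration 3: p=9, x=-6
After iteration 4: p=10, x=-6
p >= 10 now holds, so the loop exits after 4 iterations.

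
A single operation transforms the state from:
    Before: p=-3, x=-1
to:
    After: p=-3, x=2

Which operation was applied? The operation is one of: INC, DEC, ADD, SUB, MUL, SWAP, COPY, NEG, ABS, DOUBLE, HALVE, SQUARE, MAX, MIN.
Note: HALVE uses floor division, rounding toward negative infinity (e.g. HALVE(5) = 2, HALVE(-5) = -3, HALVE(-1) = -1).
SUB(x, p)

Analyzing the change:
Before: p=-3, x=-1
After: p=-3, x=2
Variable x changed from -1 to 2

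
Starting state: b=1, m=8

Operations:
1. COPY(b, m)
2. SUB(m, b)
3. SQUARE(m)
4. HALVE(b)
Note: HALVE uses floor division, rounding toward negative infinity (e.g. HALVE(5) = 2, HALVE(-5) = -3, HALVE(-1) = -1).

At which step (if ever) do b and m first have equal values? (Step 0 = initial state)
Step 1

b and m first become equal after step 1.

Comparing values at each step:
Initial: b=1, m=8
After step 1: b=8, m=8 ← equal!
After step 2: b=8, m=0
After step 3: b=8, m=0
After step 4: b=4, m=0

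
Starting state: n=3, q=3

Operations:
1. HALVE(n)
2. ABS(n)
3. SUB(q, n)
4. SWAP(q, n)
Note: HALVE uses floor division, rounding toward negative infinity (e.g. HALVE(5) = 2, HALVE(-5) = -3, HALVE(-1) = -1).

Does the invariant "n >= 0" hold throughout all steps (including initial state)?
Yes

The invariant holds at every step.

State at each step:
Initial: n=3, q=3
After step 1: n=1, q=3
After step 2: n=1, q=3
After step 3: n=1, q=2
After step 4: n=2, q=1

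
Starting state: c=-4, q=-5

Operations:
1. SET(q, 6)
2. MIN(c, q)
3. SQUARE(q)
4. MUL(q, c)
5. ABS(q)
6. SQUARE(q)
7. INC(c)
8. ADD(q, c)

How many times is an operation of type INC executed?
1

Counting INC operations:
Step 7: INC(c) ← INC
Total: 1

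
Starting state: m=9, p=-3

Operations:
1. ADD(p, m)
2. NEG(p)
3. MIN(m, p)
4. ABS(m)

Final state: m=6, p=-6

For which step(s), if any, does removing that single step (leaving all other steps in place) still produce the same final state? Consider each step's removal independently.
None - removing any single step changes the final result

Testing removal of each single step:
Without step 1: final = m=3, p=3 (different)
Without step 2: final = m=6, p=6 (different)
Without step 3: final = m=9, p=-6 (different)
Without step 4: final = m=-6, p=-6 (different)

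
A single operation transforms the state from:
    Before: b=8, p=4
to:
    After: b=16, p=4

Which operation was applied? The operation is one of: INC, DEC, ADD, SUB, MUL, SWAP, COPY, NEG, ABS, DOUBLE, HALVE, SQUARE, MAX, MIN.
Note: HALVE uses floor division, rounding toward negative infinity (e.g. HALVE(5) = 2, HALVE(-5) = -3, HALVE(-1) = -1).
DOUBLE(b)

Analyzing the change:
Before: b=8, p=4
After: b=16, p=4
Variable b changed from 8 to 16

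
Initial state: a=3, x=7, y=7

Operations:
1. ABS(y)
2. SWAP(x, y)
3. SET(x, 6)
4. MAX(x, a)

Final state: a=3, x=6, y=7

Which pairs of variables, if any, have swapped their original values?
None

Comparing initial and final values:
a: 3 → 3
x: 7 → 6
y: 7 → 7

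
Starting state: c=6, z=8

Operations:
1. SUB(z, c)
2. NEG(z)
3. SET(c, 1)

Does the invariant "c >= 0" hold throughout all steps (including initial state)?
Yes

The invariant holds at every step.

State at each step:
Initial: c=6, z=8
After step 1: c=6, z=2
After step 2: c=6, z=-2
After step 3: c=1, z=-2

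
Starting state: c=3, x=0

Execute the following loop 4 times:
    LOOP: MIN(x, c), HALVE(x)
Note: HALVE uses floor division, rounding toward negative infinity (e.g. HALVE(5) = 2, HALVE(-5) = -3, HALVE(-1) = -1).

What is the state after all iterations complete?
c=3, x=0

Iteration trace:
Start: c=3, x=0
After iteration 1: c=3, x=0
After iteration 2: c=3, x=0
After iteration 3: c=3, x=0
After iteration 4: c=3, x=0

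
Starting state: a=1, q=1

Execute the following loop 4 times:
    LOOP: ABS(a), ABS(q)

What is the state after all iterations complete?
a=1, q=1

Iteration trace:
Start: a=1, q=1
After iteration 1: a=1, q=1
After iteration 2: a=1, q=1
After iteration 3: a=1, q=1
After iteration 4: a=1, q=1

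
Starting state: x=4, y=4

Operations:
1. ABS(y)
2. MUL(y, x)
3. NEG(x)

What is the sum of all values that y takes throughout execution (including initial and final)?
40

Values of y at each step:
Initial: y = 4
After step 1: y = 4
After step 2: y = 16
After step 3: y = 16
Sum = 4 + 4 + 16 + 16 = 40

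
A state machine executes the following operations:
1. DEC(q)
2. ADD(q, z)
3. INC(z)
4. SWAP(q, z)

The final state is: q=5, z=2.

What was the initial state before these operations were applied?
q=-1, z=4

Working backwards:
Final state: q=5, z=2
Before step 4 (SWAP(q, z)): q=2, z=5
Before step 3 (INC(z)): q=2, z=4
Before step 2 (ADD(q, z)): q=-2, z=4
Before step 1 (DEC(q)): q=-1, z=4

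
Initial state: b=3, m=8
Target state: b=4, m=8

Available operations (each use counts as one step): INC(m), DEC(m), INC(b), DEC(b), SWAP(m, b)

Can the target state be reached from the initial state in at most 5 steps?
Yes

Path (1 step): INC(b)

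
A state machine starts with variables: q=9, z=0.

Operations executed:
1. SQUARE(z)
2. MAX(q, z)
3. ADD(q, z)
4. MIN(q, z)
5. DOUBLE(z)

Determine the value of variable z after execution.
z = 0

Tracing execution:
Step 1: SQUARE(z) → z = 0
Step 2: MAX(q, z) → z = 0
Step 3: ADD(q, z) → z = 0
Step 4: MIN(q, z) → z = 0
Step 5: DOUBLE(z) → z = 0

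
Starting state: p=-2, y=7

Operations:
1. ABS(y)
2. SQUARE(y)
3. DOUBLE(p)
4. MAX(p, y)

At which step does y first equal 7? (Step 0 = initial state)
Step 0

Tracing y:
Initial: y = 7 ← first occurrence
After step 1: y = 7
After step 2: y = 49
After step 3: y = 49
After step 4: y = 49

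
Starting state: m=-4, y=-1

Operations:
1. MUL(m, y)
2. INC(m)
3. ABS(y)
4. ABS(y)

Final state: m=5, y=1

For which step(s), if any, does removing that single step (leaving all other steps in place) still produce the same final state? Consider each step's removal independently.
Step(s) 3, 4

Testing removal of each single step:
Without step 1: final = m=-3, y=1 (different)
Without step 2: final = m=4, y=1 (different)
Without step 3: final = m=5, y=1 (same)
Without step 4: final = m=5, y=1 (same)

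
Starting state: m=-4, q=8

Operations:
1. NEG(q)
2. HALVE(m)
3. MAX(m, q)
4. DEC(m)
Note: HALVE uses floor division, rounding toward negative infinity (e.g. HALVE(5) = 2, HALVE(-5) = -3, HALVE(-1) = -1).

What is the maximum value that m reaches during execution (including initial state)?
-2

Values of m at each step:
Initial: m = -4
After step 1: m = -4
After step 2: m = -2 ← maximum
After step 3: m = -2
After step 4: m = -3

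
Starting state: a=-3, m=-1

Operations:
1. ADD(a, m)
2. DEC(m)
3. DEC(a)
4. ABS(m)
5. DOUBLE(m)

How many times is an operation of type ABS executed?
1

Counting ABS operations:
Step 4: ABS(m) ← ABS
Total: 1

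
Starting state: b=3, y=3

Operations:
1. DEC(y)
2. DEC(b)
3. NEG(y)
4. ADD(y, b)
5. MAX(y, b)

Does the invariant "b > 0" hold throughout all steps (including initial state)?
Yes

The invariant holds at every step.

State at each step:
Initial: b=3, y=3
After step 1: b=3, y=2
After step 2: b=2, y=2
After step 3: b=2, y=-2
After step 4: b=2, y=0
After step 5: b=2, y=2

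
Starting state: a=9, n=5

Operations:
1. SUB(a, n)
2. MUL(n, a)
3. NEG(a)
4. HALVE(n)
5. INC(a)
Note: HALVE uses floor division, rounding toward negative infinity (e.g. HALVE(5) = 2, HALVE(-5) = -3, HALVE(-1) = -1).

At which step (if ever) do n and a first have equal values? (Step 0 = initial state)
Never

n and a never become equal during execution.

Comparing values at each step:
Initial: n=5, a=9
After step 1: n=5, a=4
After step 2: n=20, a=4
After step 3: n=20, a=-4
After step 4: n=10, a=-4
After step 5: n=10, a=-3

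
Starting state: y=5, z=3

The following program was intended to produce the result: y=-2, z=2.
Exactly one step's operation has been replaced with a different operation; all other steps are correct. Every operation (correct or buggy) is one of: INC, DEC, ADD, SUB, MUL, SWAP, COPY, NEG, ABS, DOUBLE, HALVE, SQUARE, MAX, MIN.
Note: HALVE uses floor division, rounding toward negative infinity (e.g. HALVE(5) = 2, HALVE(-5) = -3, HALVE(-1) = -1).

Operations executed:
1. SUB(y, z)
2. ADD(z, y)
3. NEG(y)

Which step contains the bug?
Step 2

Trace with buggy code:
Initial: y=5, z=3
After step 1: y=2, z=3
After step 2: y=2, z=5
After step 3: y=-2, z=5
Actual final y=-2, z=5 ≠ expected y=-2, z=2.
Step 2 is the only position where a single-operation replacement can produce the expected result.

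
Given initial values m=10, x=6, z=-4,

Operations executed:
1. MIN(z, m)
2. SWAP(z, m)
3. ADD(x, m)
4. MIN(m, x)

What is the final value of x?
x = 2

Tracing execution:
Step 1: MIN(z, m) → x = 6
Step 2: SWAP(z, m) → x = 6
Step 3: ADD(x, m) → x = 2
Step 4: MIN(m, x) → x = 2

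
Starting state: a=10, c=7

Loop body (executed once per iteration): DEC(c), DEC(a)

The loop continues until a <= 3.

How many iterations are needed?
7

Tracing iterations:
Initial: a=10, c=7
After iteration 1: a=9, c=6
After iteration 2: a=8, c=5
After iteration 3: a=7, c=4
After iteration 4: a=6, c=3
After iteration 5: a=5, c=2
After iteration 6: a=4, c=1
After iteration 7: a=3, c=0
a <= 3 now holds, so the loop exits after 7 iterations.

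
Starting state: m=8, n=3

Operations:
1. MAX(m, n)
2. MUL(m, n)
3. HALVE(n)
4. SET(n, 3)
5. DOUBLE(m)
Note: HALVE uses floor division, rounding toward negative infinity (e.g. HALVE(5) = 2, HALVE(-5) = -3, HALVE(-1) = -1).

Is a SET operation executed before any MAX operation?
No

First SET: step 4
First MAX: step 1
Since 4 > 1, MAX comes first.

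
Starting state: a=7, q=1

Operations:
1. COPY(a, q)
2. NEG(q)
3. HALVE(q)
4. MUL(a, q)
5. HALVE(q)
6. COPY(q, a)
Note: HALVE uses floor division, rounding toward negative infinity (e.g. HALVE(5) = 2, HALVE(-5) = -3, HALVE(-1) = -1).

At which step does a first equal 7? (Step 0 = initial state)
Step 0

Tracing a:
Initial: a = 7 ← first occurrence
After step 1: a = 1
After step 2: a = 1
After step 3: a = 1
After step 4: a = -1
After step 5: a = -1
After step 6: a = -1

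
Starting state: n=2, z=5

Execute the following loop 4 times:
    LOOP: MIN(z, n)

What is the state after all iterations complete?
n=2, z=2

Iteration trace:
Start: n=2, z=5
After iteration 1: n=2, z=2
After iteration 2: n=2, z=2
After iteration 3: n=2, z=2
After iteration 4: n=2, z=2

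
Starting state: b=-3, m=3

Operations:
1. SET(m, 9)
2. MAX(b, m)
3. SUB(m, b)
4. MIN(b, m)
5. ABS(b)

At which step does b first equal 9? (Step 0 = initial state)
Step 2

Tracing b:
Initial: b = -3
After step 1: b = -3
After step 2: b = 9 ← first occurrence
After step 3: b = 9
After step 4: b = 0
After step 5: b = 0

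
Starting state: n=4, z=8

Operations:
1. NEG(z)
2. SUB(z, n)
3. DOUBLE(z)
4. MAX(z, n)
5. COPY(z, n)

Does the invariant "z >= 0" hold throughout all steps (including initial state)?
No, violated after step 1

The invariant is violated after step 1.

State at each step:
Initial: n=4, z=8
After step 1: n=4, z=-8
After step 2: n=4, z=-12
After step 3: n=4, z=-24
After step 4: n=4, z=4
After step 5: n=4, z=4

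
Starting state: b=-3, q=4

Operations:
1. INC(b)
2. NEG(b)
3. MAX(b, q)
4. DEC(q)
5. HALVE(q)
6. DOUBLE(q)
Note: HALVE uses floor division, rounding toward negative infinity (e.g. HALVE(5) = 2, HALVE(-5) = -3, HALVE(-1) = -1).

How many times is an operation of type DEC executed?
1

Counting DEC operations:
Step 4: DEC(q) ← DEC
Total: 1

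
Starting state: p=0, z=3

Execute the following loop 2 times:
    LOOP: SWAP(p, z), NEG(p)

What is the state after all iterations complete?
p=0, z=-3

Iteration trace:
Start: p=0, z=3
After iteration 1: p=-3, z=0
After iteration 2: p=0, z=-3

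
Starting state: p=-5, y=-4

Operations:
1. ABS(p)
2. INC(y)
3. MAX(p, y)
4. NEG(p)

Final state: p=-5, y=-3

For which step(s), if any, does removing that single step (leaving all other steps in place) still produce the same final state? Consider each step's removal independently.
Step(s) 3

Testing removal of each single step:
Without step 1: final = p=3, y=-3 (different)
Without step 2: final = p=-5, y=-4 (different)
Without step 3: final = p=-5, y=-3 (same)
Without step 4: final = p=5, y=-3 (different)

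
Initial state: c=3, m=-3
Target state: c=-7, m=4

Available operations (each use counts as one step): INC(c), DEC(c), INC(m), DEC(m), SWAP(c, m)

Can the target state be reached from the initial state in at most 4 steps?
No

The target state cannot be reached within 4 steps.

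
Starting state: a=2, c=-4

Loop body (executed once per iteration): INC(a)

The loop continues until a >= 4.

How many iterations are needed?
2

Tracing iterations:
Initial: a=2, c=-4
After iteration 1: a=3, c=-4
After iteration 2: a=4, c=-4
a >= 4 now holds, so the loop exits after 2 iterations.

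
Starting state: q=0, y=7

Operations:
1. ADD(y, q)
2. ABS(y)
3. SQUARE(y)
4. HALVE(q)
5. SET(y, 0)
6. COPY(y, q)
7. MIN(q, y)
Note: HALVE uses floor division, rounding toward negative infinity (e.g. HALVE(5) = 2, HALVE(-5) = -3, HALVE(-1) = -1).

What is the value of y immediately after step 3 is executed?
y = 49

Tracing y through execution:
Initial: y = 7
After step 1 (ADD(y, q)): y = 7
After step 2 (ABS(y)): y = 7
After step 3 (SQUARE(y)): y = 49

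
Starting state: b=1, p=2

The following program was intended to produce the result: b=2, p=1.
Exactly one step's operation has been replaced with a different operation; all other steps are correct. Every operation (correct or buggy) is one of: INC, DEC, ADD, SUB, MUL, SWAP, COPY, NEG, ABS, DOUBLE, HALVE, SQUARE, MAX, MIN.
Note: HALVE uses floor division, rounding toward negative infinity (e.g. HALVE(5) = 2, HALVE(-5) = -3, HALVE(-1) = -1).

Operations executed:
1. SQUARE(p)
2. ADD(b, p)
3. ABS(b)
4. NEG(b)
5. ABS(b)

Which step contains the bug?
Step 1

Trace with buggy code:
Initial: b=1, p=2
After step 1: b=1, p=4
After step 2: b=5, p=4
After step 3: b=5, p=4
After step 4: b=-5, p=4
After step 5: b=5, p=4
Actual final b=5, p=4 ≠ expected b=2, p=1.
Step 1 is the only position where a single-operation replacement can produce the expected result.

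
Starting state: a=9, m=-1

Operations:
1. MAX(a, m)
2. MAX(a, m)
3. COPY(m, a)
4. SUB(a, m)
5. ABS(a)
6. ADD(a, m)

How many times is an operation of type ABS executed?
1

Counting ABS operations:
Step 5: ABS(a) ← ABS
Total: 1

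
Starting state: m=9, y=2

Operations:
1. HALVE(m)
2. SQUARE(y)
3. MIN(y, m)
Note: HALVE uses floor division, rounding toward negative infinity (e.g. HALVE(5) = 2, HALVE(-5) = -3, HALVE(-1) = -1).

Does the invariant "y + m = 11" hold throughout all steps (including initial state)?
No, violated after step 1

The invariant is violated after step 1.

State at each step:
Initial: m=9, y=2
After step 1: m=4, y=2
After step 2: m=4, y=4
After step 3: m=4, y=4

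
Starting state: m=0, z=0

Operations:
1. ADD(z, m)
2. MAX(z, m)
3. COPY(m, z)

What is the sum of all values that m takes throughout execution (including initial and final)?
0

Values of m at each step:
Initial: m = 0
After step 1: m = 0
After step 2: m = 0
After step 3: m = 0
Sum = 0 + 0 + 0 + 0 = 0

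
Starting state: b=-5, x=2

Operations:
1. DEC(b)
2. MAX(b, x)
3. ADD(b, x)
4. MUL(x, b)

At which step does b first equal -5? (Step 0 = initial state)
Step 0

Tracing b:
Initial: b = -5 ← first occurrence
After step 1: b = -6
After step 2: b = 2
After step 3: b = 4
After step 4: b = 4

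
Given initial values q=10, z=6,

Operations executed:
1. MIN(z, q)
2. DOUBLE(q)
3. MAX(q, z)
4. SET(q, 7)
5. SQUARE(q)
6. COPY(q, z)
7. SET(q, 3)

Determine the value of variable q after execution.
q = 3

Tracing execution:
Step 1: MIN(z, q) → q = 10
Step 2: DOUBLE(q) → q = 20
Step 3: MAX(q, z) → q = 20
Step 4: SET(q, 7) → q = 7
Step 5: SQUARE(q) → q = 49
Step 6: COPY(q, z) → q = 6
Step 7: SET(q, 3) → q = 3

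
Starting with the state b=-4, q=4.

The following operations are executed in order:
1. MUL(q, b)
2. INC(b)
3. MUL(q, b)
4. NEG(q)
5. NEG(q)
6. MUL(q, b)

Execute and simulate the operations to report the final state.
{b: -3, q: -144}

Step-by-step execution:
Initial: b=-4, q=4
After step 1 (MUL(q, b)): b=-4, q=-16
After step 2 (INC(b)): b=-3, q=-16
After step 3 (MUL(q, b)): b=-3, q=48
After step 4 (NEG(q)): b=-3, q=-48
After step 5 (NEG(q)): b=-3, q=48
After step 6 (MUL(q, b)): b=-3, q=-144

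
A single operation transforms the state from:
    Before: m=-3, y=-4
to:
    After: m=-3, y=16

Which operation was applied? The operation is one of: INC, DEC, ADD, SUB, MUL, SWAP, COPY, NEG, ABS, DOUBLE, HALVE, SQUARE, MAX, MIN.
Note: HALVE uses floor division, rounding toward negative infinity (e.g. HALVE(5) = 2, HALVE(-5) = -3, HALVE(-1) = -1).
SQUARE(y)

Analyzing the change:
Before: m=-3, y=-4
After: m=-3, y=16
Variable y changed from -4 to 16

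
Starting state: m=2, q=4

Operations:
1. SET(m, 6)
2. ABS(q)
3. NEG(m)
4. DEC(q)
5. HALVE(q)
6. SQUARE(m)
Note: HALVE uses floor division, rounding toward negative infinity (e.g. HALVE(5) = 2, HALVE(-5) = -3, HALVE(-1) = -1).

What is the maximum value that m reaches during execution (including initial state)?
36

Values of m at each step:
Initial: m = 2
After step 1: m = 6
After step 2: m = 6
After step 3: m = -6
After step 4: m = -6
After step 5: m = -6
After step 6: m = 36 ← maximum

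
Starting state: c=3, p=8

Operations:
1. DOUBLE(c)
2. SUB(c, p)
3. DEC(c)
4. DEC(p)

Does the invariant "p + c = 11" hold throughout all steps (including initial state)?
No, violated after step 1

The invariant is violated after step 1.

State at each step:
Initial: c=3, p=8
After step 1: c=6, p=8
After step 2: c=-2, p=8
After step 3: c=-3, p=8
After step 4: c=-3, p=7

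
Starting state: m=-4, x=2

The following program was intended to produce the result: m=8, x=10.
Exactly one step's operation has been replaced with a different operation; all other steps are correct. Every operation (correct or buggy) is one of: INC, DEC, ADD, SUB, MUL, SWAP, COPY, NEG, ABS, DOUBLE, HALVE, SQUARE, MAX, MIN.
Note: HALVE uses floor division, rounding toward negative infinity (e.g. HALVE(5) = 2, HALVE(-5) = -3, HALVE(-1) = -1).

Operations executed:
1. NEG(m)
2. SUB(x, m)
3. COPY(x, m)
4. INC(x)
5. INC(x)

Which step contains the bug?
Step 2

Trace with buggy code:
Initial: m=-4, x=2
After step 1: m=4, x=2
After step 2: m=4, x=-2
After step 3: m=4, x=4
After step 4: m=4, x=5
After step 5: m=4, x=6
Actual final m=4, x=6 ≠ expected m=8, x=10.
Step 2 is the only position where a single-operation replacement can produce the expected result.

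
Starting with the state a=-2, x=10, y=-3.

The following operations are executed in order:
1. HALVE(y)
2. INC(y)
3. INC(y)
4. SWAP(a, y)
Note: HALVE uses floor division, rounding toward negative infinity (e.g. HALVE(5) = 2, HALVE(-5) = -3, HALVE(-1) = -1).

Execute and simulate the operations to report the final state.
{a: 0, x: 10, y: -2}

Step-by-step execution:
Initial: a=-2, x=10, y=-3
After step 1 (HALVE(y)): a=-2, x=10, y=-2
After step 2 (INC(y)): a=-2, x=10, y=-1
After step 3 (INC(y)): a=-2, x=10, y=0
After step 4 (SWAP(a, y)): a=0, x=10, y=-2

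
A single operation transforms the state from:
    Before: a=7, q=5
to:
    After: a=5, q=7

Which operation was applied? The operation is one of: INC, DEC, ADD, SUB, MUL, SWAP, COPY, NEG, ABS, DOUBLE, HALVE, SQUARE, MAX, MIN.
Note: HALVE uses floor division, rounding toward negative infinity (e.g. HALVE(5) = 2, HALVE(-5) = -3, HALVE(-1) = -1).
SWAP(q, a)

Analyzing the change:
Before: a=7, q=5
After: a=5, q=7
Variable q changed from 5 to 7
Variable a changed from 7 to 5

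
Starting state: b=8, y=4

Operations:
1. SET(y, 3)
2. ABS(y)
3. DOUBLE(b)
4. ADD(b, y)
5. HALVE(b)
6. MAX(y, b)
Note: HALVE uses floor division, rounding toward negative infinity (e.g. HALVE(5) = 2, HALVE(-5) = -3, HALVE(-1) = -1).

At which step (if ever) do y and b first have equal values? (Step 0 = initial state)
Step 6

y and b first become equal after step 6.

Comparing values at each step:
Initial: y=4, b=8
After step 1: y=3, b=8
After step 2: y=3, b=8
After step 3: y=3, b=16
After step 4: y=3, b=19
After step 5: y=3, b=9
After step 6: y=9, b=9 ← equal!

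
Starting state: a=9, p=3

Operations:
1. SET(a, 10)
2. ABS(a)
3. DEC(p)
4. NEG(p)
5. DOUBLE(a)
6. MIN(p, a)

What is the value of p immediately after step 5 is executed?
p = -2

Tracing p through execution:
Initial: p = 3
After step 1 (SET(a, 10)): p = 3
After step 2 (ABS(a)): p = 3
After step 3 (DEC(p)): p = 2
After step 4 (NEG(p)): p = -2
After step 5 (DOUBLE(a)): p = -2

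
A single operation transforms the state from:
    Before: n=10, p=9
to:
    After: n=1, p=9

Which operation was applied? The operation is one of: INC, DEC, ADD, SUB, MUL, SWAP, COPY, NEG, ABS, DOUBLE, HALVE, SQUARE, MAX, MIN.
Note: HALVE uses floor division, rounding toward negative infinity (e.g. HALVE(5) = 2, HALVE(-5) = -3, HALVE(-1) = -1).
SUB(n, p)

Analyzing the change:
Before: n=10, p=9
After: n=1, p=9
Variable n changed from 10 to 1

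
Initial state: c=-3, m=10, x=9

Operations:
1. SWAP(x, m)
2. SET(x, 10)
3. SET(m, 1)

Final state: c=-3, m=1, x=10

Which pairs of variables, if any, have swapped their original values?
None

Comparing initial and final values:
x: 9 → 10
c: -3 → -3
m: 10 → 1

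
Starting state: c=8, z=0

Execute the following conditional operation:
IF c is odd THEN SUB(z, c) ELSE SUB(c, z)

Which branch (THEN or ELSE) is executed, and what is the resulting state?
Branch: ELSE, Final state: c=8, z=0

Evaluating condition: c is odd
Condition is False, so ELSE branch executes
After SUB(c, z): c=8, z=0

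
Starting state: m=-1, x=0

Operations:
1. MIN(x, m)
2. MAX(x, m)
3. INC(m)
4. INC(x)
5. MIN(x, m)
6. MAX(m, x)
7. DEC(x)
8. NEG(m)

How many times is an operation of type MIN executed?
2

Counting MIN operations:
Step 1: MIN(x, m) ← MIN
Step 5: MIN(x, m) ← MIN
Total: 2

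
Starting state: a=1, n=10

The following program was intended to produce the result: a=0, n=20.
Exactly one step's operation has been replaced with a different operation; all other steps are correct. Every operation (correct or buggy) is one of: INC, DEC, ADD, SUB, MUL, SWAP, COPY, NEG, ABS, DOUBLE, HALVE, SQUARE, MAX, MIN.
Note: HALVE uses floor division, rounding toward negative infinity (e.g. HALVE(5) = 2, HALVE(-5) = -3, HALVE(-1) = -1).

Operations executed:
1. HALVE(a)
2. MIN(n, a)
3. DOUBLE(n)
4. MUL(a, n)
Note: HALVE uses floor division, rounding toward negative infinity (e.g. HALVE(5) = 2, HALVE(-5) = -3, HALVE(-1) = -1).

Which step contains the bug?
Step 2

Trace with buggy code:
Initial: a=1, n=10
After step 1: a=0, n=10
After step 2: a=0, n=0
After step 3: a=0, n=0
After step 4: a=0, n=0
Actual final a=0, n=0 ≠ expected a=0, n=20.
Step 2 is the only position where a single-operation replacement can produce the expected result.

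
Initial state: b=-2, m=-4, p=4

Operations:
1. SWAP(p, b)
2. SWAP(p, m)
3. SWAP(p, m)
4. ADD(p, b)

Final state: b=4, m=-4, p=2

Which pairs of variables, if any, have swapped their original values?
None

Comparing initial and final values:
b: -2 → 4
p: 4 → 2
m: -4 → -4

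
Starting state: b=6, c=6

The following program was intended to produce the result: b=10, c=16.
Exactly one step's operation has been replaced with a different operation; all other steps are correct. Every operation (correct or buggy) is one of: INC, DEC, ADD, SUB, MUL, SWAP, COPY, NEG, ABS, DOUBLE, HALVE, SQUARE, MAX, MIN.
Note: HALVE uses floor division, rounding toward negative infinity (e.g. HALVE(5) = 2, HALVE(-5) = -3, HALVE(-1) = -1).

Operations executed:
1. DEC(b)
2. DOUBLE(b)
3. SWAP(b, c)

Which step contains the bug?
Step 3

Trace with buggy code:
Initial: b=6, c=6
After step 1: b=5, c=6
After step 2: b=10, c=6
After step 3: b=6, c=10
Actual final b=6, c=10 ≠ expected b=10, c=16.
Step 3 is the only position where a single-operation replacement can produce the expected result.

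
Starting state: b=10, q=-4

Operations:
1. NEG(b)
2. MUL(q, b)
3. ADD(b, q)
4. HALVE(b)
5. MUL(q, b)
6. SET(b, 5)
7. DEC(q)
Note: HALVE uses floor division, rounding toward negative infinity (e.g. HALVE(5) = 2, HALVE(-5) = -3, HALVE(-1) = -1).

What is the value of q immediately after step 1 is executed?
q = -4

Tracing q through execution:
Initial: q = -4
After step 1 (NEG(b)): q = -4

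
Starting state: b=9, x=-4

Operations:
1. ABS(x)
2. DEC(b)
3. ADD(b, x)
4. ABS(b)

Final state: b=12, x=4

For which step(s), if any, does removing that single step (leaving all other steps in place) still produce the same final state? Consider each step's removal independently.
Step(s) 4

Testing removal of each single step:
Without step 1: final = b=4, x=-4 (different)
Without step 2: final = b=13, x=4 (different)
Without step 3: final = b=8, x=4 (different)
Without step 4: final = b=12, x=4 (same)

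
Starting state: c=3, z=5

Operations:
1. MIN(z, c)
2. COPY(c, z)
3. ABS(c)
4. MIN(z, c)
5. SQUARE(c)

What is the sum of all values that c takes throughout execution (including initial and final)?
24

Values of c at each step:
Initial: c = 3
After step 1: c = 3
After step 2: c = 3
After step 3: c = 3
After step 4: c = 3
After step 5: c = 9
Sum = 3 + 3 + 3 + 3 + 3 + 9 = 24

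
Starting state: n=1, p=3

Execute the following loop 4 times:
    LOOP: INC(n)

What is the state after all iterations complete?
n=5, p=3

Iteration trace:
Start: n=1, p=3
After iteration 1: n=2, p=3
After iteration 2: n=3, p=3
After iteration 3: n=4, p=3
After iteration 4: n=5, p=3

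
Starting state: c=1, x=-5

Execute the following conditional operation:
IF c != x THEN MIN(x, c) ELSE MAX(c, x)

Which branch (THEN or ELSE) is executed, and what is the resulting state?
Branch: THEN, Final state: c=1, x=-5

Evaluating condition: c != x
c = 1, x = -5
Condition is True, so THEN branch executes
After MIN(x, c): c=1, x=-5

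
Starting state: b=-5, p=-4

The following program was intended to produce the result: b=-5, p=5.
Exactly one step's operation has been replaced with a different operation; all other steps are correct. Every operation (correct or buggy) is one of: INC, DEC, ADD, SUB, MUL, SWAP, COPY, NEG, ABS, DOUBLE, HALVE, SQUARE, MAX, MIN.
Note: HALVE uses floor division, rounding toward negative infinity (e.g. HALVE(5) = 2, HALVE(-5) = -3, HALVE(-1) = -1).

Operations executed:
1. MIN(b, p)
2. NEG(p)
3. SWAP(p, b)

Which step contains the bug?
Step 3

Trace with buggy code:
Initial: b=-5, p=-4
After step 1: b=-5, p=-4
After step 2: b=-5, p=4
After step 3: b=4, p=-5
Actual final b=4, p=-5 ≠ expected b=-5, p=5.
Step 3 is the only position where a single-operation replacement can produce the expected result.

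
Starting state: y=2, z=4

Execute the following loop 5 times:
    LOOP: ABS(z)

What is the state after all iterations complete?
y=2, z=4

Iteration trace:
Start: y=2, z=4
After iteration 1: y=2, z=4
After iteration 2: y=2, z=4
After iteration 3: y=2, z=4
After iteration 4: y=2, z=4
After iteration 5: y=2, z=4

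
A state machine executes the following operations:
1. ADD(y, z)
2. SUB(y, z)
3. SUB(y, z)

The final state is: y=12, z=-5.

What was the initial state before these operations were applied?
y=7, z=-5

Working backwards:
Final state: y=12, z=-5
Before step 3 (SUB(y, z)): y=7, z=-5
Before step 2 (SUB(y, z)): y=2, z=-5
Before step 1 (ADD(y, z)): y=7, z=-5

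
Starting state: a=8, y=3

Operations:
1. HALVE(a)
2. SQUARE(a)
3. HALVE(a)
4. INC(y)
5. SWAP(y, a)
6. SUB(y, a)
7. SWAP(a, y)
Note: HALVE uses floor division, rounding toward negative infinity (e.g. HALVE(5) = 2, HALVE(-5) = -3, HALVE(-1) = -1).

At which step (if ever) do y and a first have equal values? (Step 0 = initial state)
Step 6

y and a first become equal after step 6.

Comparing values at each step:
Initial: y=3, a=8
After step 1: y=3, a=4
After step 2: y=3, a=16
After step 3: y=3, a=8
After step 4: y=4, a=8
After step 5: y=8, a=4
After step 6: y=4, a=4 ← equal!
After step 7: y=4, a=4 ← equal!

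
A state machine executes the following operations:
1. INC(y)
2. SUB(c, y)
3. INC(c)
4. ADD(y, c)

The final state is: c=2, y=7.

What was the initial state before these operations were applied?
c=6, y=4

Working backwards:
Final state: c=2, y=7
Before step 4 (ADD(y, c)): c=2, y=5
Before step 3 (INC(c)): c=1, y=5
Before step 2 (SUB(c, y)): c=6, y=5
Before step 1 (INC(y)): c=6, y=4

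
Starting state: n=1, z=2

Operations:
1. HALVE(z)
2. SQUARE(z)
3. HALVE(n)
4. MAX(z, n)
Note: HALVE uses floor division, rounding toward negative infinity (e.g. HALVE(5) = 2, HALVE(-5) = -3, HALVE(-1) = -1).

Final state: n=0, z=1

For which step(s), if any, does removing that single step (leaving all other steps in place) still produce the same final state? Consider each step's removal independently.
Step(s) 2, 4

Testing removal of each single step:
Without step 1: final = n=0, z=4 (different)
Without step 2: final = n=0, z=1 (same)
Without step 3: final = n=1, z=1 (different)
Without step 4: final = n=0, z=1 (same)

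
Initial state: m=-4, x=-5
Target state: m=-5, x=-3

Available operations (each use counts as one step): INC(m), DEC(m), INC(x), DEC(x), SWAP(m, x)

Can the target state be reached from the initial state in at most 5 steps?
Yes

Path (2 steps): INC(m) → SWAP(m, x)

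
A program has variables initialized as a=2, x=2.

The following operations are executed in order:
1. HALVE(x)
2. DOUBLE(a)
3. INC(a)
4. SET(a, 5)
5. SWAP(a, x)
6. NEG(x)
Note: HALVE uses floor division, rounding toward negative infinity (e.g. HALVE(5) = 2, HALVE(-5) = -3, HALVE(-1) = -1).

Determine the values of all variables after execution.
{a: 1, x: -5}

Step-by-step execution:
Initial: a=2, x=2
After step 1 (HALVE(x)): a=2, x=1
After step 2 (DOUBLE(a)): a=4, x=1
After step 3 (INC(a)): a=5, x=1
After step 4 (SET(a, 5)): a=5, x=1
After step 5 (SWAP(a, x)): a=1, x=5
After step 6 (NEG(x)): a=1, x=-5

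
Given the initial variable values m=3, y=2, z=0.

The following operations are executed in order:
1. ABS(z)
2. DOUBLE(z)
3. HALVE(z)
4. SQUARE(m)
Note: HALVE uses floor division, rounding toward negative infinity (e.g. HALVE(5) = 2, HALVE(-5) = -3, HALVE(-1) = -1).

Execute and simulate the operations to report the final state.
{m: 9, y: 2, z: 0}

Step-by-step execution:
Initial: m=3, y=2, z=0
After step 1 (ABS(z)): m=3, y=2, z=0
After step 2 (DOUBLE(z)): m=3, y=2, z=0
After step 3 (HALVE(z)): m=3, y=2, z=0
After step 4 (SQUARE(m)): m=9, y=2, z=0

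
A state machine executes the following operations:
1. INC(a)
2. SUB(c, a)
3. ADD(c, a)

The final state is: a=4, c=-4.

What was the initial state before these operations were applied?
a=3, c=-4

Working backwards:
Final state: a=4, c=-4
Before step 3 (ADD(c, a)): a=4, c=-8
Before step 2 (SUB(c, a)): a=4, c=-4
Before step 1 (INC(a)): a=3, c=-4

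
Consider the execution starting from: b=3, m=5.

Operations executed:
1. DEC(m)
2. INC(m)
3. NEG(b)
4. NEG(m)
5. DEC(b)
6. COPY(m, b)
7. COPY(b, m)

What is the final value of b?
b = -4

Tracing execution:
Step 1: DEC(m) → b = 3
Step 2: INC(m) → b = 3
Step 3: NEG(b) → b = -3
Step 4: NEG(m) → b = -3
Step 5: DEC(b) → b = -4
Step 6: COPY(m, b) → b = -4
Step 7: COPY(b, m) → b = -4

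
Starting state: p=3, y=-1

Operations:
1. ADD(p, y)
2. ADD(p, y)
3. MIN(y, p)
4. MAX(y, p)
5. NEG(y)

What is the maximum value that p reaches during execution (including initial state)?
3

Values of p at each step:
Initial: p = 3 ← maximum
After step 1: p = 2
After step 2: p = 1
After step 3: p = 1
After step 4: p = 1
After step 5: p = 1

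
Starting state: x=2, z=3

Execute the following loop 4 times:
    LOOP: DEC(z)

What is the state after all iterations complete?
x=2, z=-1

Iteration trace:
Start: x=2, z=3
After iteration 1: x=2, z=2
After iteration 2: x=2, z=1
After iteration 3: x=2, z=0
After iteration 4: x=2, z=-1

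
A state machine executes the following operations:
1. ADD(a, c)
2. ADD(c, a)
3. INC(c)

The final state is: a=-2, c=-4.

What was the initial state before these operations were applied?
a=1, c=-3

Working backwards:
Final state: a=-2, c=-4
Before step 3 (INC(c)): a=-2, c=-5
Before step 2 (ADD(c, a)): a=-2, c=-3
Before step 1 (ADD(a, c)): a=1, c=-3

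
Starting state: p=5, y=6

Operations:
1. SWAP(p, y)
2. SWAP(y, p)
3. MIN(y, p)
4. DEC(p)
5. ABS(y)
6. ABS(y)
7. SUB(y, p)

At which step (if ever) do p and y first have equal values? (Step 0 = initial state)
Step 3

p and y first become equal after step 3.

Comparing values at each step:
Initial: p=5, y=6
After step 1: p=6, y=5
After step 2: p=5, y=6
After step 3: p=5, y=5 ← equal!
After step 4: p=4, y=5
After step 5: p=4, y=5
After step 6: p=4, y=5
After step 7: p=4, y=1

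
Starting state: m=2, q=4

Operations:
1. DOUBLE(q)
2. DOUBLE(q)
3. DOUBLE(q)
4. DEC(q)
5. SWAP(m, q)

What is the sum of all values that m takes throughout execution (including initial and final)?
41

Values of m at each step:
Initial: m = 2
After step 1: m = 2
After step 2: m = 2
After step 3: m = 2
After step 4: m = 2
After step 5: m = 31
Sum = 2 + 2 + 2 + 2 + 2 + 31 = 41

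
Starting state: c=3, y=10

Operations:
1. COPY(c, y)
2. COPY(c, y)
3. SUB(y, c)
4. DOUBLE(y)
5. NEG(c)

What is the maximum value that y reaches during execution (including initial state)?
10

Values of y at each step:
Initial: y = 10 ← maximum
After step 1: y = 10
After step 2: y = 10
After step 3: y = 0
After step 4: y = 0
After step 5: y = 0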